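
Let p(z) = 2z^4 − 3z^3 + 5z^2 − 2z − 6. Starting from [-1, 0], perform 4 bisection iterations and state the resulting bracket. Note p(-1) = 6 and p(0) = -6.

p(-0.5) = -3.25 < 0, so the root lies in [-1, -0.5]
p(-0.75) = 0.210938 > 0, so the root lies in [-0.75, -0.5]
p(-0.625) = -1.759277 < 0, so the root lies in [-0.75, -0.625]
p(-0.6875) = -0.8401 < 0, so the root lies in [-0.75, -0.6875]

[-0.75, -0.6875]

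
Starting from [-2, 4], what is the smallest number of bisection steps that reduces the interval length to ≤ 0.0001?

16

Width after n steps is 6/2^n. Need 2^n ≥ 6/0.0001 = 60000.
2^15 = 32768 < 60000 ≤ 2^16 = 65536, so n = 16.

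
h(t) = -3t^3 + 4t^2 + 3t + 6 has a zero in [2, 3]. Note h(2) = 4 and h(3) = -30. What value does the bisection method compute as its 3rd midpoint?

m = 2.5, h(m) = -8.375 (−); new bracket [2, 2.5]
m = 2.25, h(m) = -1.171875 (−); new bracket [2, 2.25]
m = 2.125, h(m) = 1.650391 (+); new bracket [2.125, 2.25]

2.125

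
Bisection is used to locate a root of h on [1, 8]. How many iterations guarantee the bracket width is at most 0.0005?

Width after n steps is 7/2^n. Need 2^n ≥ 7/0.0005 = 14000.
2^13 = 8192 < 14000 ≤ 2^14 = 16384, so n = 14.

14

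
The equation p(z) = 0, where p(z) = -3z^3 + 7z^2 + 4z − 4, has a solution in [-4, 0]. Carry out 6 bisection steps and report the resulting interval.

[-0.9375, -0.875]

p(-2) = 40 > 0, so the root lies in [-2, 0]
p(-1) = 2 > 0, so the root lies in [-1, 0]
p(-0.5) = -3.875 < 0, so the root lies in [-1, -0.5]
p(-0.75) = -1.7969 < 0, so the root lies in [-1, -0.75]
p(-0.875) = -0.1309 < 0, so the root lies in [-1, -0.875]
p(-0.9375) = 0.8743 > 0, so the root lies in [-0.9375, -0.875]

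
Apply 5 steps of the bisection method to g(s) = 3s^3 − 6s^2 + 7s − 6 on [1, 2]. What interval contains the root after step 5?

[1.34375, 1.375]

m = 1.5, g(m) = 1.125 (+); new bracket [1, 1.5]
m = 1.25, g(m) = -0.765625 (−); new bracket [1.25, 1.5]
m = 1.375, g(m) = 0.080078 (+); new bracket [1.25, 1.375]
m = 1.3125, g(m) = -0.3655 (−); new bracket [1.3125, 1.375]
m = 1.34375, g(m) = -0.1487 (−); new bracket [1.34375, 1.375]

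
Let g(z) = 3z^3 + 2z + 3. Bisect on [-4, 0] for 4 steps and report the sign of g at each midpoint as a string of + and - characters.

g(-2) = -25 < 0, so the root lies in [-2, 0]
g(-1) = -2 < 0, so the root lies in [-1, 0]
g(-0.5) = 1.625 > 0, so the root lies in [-1, -0.5]
g(-0.75) = 0.2344 > 0, so the root lies in [-1, -0.75]

--++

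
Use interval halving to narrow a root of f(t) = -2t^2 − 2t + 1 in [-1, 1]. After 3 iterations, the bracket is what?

[0.25, 0.5]

m = 0, f(m) = 1 (+); new bracket [0, 1]
m = 0.5, f(m) = -0.5 (−); new bracket [0, 0.5]
m = 0.25, f(m) = 0.375 (+); new bracket [0.25, 0.5]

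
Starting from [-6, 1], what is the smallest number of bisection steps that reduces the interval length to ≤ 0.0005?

Width after n steps is 7/2^n. Need 2^n ≥ 7/0.0005 = 14000.
2^13 = 8192 < 14000 ≤ 2^14 = 16384, so n = 14.

14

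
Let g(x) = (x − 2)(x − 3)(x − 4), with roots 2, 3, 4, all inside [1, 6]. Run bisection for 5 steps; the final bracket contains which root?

x = 3.5 gives g = -0.375, negative; keep [3.5, 6]
x = 4.75 gives g = 3.609375, positive; keep [3.5, 4.75]
x = 4.125 gives g = 0.298828, positive; keep [3.5, 4.125]
x = 3.8125 gives g = -0.2761, negative; keep [3.8125, 4.125]
x = 3.96875 gives g = -0.0596, negative; keep [3.96875, 4.125]

4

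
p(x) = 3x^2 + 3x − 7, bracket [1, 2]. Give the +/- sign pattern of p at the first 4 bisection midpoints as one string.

+++-

midpoint 1.5: p = 4.25 > 0 → [1, 1.5]
midpoint 1.25: p = 1.4375 > 0 → [1, 1.25]
midpoint 1.125: p = 0.171875 > 0 → [1, 1.125]
midpoint 1.0625: p = -0.4258 < 0 → [1.0625, 1.125]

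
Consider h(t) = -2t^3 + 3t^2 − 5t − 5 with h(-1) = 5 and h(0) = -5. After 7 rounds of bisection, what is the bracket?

t = -0.5 gives h = -1.5, negative; keep [-1, -0.5]
t = -0.75 gives h = 1.28125, positive; keep [-0.75, -0.5]
t = -0.625 gives h = -0.214844, negative; keep [-0.75, -0.625]
t = -0.6875 gives h = 0.5054, positive; keep [-0.6875, -0.625]
t = -0.65625 gives h = 0.1385, positive; keep [-0.65625, -0.625]
t = -0.640625 gives h = -0.0398, negative; keep [-0.65625, -0.640625]
t = -0.6484375 gives h = 0.0489, positive; keep [-0.6484375, -0.640625]

[-0.6484375, -0.640625]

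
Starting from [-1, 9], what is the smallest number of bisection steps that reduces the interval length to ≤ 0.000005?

21

Width after n steps is 10/2^n. Need 2^n ≥ 10/0.000005 = 2000000.
2^20 = 1048576 < 2000000 ≤ 2^21 = 2097152, so n = 21.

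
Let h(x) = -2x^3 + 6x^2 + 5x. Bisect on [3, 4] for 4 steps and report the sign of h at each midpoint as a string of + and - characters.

+-+-

h(3.5) = 5.25 > 0, so the root lies in [3.5, 4]
h(3.75) = -2.34375 < 0, so the root lies in [3.5, 3.75]
h(3.625) = 1.699219 > 0, so the root lies in [3.625, 3.75]
h(3.6875) = -0.2593 < 0, so the root lies in [3.625, 3.6875]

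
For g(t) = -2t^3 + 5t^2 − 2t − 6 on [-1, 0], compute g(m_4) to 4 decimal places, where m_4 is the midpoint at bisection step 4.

midpoint -0.5: g = -3.5 < 0 → [-1, -0.5]
midpoint -0.75: g = -0.84375 < 0 → [-1, -0.75]
midpoint -0.875: g = 0.917969 > 0 → [-0.875, -0.75]
midpoint -0.8125: g = -0.0015 < 0 → [-0.875, -0.8125]

-0.0015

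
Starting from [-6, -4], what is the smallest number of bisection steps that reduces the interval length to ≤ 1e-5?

Width after n steps is 2/2^n. Need 2^n ≥ 2/1e-5 = 200000.
2^17 = 131072 < 200000 ≤ 2^18 = 262144, so n = 18.

18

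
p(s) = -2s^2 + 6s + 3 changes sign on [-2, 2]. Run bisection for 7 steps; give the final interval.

s = 0 gives p = 3, positive; keep [-2, 0]
s = -1 gives p = -5, negative; keep [-1, 0]
s = -0.5 gives p = -0.5, negative; keep [-0.5, 0]
s = -0.25 gives p = 1.375, positive; keep [-0.5, -0.25]
s = -0.375 gives p = 0.4688, positive; keep [-0.5, -0.375]
s = -0.4375 gives p = -0.0078, negative; keep [-0.4375, -0.375]
s = -0.40625 gives p = 0.2324, positive; keep [-0.4375, -0.40625]

[-0.4375, -0.40625]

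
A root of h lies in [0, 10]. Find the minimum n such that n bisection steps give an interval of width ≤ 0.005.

11

Width after n steps is 10/2^n. Need 2^n ≥ 10/0.005 = 2000.
2^10 = 1024 < 2000 ≤ 2^11 = 2048, so n = 11.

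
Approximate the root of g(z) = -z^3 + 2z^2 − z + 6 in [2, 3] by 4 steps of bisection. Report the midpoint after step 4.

g(2.5) = 0.375 > 0, so the root lies in [2.5, 3]
g(2.75) = -2.421875 < 0, so the root lies in [2.5, 2.75]
g(2.625) = -0.931641 < 0, so the root lies in [2.5, 2.625]
g(2.5625) = -0.2561 < 0, so the root lies in [2.5, 2.5625]

2.5625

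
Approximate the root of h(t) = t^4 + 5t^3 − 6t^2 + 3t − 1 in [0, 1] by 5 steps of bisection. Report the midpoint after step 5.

0.65625

t = 0.5 gives h = -0.3125, negative; keep [0.5, 1]
t = 0.75 gives h = 0.300781, positive; keep [0.5, 0.75]
t = 0.625 gives h = -0.095459, negative; keep [0.625, 0.75]
t = 0.6875 gives h = 0.0747, positive; keep [0.625, 0.6875]
t = 0.65625 gives h = -0.0166, negative; keep [0.65625, 0.6875]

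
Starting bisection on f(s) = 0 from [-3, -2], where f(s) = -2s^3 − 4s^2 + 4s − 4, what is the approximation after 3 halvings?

-2.875

midpoint -2.5: f = -7.75 < 0 → [-3, -2.5]
midpoint -2.75: f = -3.65625 < 0 → [-3, -2.75]
midpoint -2.875: f = -1.035156 < 0 → [-3, -2.875]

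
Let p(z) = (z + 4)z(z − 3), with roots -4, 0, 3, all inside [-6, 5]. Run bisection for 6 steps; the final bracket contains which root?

p(-0.5) = 6.125 > 0, so the root lies in [-6, -0.5]
p(-3.25) = 15.234375 > 0, so the root lies in [-6, -3.25]
p(-4.625) = -22.041016 < 0, so the root lies in [-4.625, -3.25]
p(-3.9375) = 1.7073 > 0, so the root lies in [-4.625, -3.9375]
p(-4.28125) = -8.7674 < 0, so the root lies in [-4.28125, -3.9375]
p(-4.109375) = -3.1954 < 0, so the root lies in [-4.109375, -3.9375]

-4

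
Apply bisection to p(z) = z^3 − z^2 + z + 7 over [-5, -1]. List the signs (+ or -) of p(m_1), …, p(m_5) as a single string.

---++

z = -3 gives p = -32, negative; keep [-3, -1]
z = -2 gives p = -7, negative; keep [-2, -1]
z = -1.5 gives p = -0.125, negative; keep [-1.5, -1]
z = -1.25 gives p = 2.2344, positive; keep [-1.5, -1.25]
z = -1.375 gives p = 1.1348, positive; keep [-1.5, -1.375]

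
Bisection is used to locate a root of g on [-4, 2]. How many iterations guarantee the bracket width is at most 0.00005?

Width after n steps is 6/2^n. Need 2^n ≥ 6/0.00005 = 120000.
2^16 = 65536 < 120000 ≤ 2^17 = 131072, so n = 17.

17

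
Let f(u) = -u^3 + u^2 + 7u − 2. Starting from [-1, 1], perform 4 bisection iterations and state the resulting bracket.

f(0) = -2 < 0, so the root lies in [0, 1]
f(0.5) = 1.625 > 0, so the root lies in [0, 0.5]
f(0.25) = -0.203125 < 0, so the root lies in [0.25, 0.5]
f(0.375) = 0.7129 > 0, so the root lies in [0.25, 0.375]

[0.25, 0.375]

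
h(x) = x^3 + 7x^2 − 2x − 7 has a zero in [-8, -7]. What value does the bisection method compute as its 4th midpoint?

m = -7.5, h(m) = -20.125 (−); new bracket [-7.5, -7]
m = -7.25, h(m) = -5.640625 (−); new bracket [-7.25, -7]
m = -7.125, h(m) = 0.904297 (+); new bracket [-7.25, -7.125]
m = -7.1875, h(m) = -2.3113 (−); new bracket [-7.1875, -7.125]

-7.1875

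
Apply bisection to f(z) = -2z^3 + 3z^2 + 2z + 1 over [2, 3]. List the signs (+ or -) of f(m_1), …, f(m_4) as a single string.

midpoint 2.5: f = -6.5 < 0 → [2, 2.5]
midpoint 2.25: f = -2.09375 < 0 → [2, 2.25]
midpoint 2.125: f = -0.394531 < 0 → [2, 2.125]
midpoint 2.0625: f = 0.3394 > 0 → [2.0625, 2.125]

---+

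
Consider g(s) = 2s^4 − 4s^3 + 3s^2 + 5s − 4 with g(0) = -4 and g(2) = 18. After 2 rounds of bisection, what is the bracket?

[0.5, 1]

midpoint 1: g = 2 > 0 → [0, 1]
midpoint 0.5: g = -1.125 < 0 → [0.5, 1]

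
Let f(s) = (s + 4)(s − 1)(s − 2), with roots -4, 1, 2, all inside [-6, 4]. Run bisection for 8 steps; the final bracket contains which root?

-4

midpoint -1: f = 18 > 0 → [-6, -1]
midpoint -3.5: f = 12.375 > 0 → [-6, -3.5]
midpoint -4.75: f = -29.109375 < 0 → [-4.75, -3.5]
midpoint -4.125: f = -3.9238 < 0 → [-4.125, -3.5]
midpoint -3.8125: f = 5.2449 > 0 → [-4.125, -3.8125]
midpoint -3.96875: f = 0.9268 > 0 → [-4.125, -3.96875]
midpoint -4.046875: f = -1.4305 < 0 → [-4.046875, -3.96875]
midpoint -4.0078125: f = -0.235 < 0 → [-4.0078125, -3.96875]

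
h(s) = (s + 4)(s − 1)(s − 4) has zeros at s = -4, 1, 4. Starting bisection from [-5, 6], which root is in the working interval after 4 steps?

midpoint 0.5: h = 7.875 > 0 → [-5, 0.5]
midpoint -2.25: h = 35.546875 > 0 → [-5, -2.25]
midpoint -3.625: h = 13.224609 > 0 → [-5, -3.625]
midpoint -4.3125: h = -13.8 < 0 → [-4.3125, -3.625]

-4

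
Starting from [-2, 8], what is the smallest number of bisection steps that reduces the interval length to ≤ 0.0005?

Width after n steps is 10/2^n. Need 2^n ≥ 10/0.0005 = 20000.
2^14 = 16384 < 20000 ≤ 2^15 = 32768, so n = 15.

15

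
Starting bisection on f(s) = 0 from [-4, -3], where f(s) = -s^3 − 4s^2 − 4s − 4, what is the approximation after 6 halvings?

s = -3.5 gives f = 3.875, positive; keep [-3.5, -3]
s = -3.25 gives f = 1.078125, positive; keep [-3.25, -3]
s = -3.125 gives f = -0.044922, negative; keep [-3.25, -3.125]
s = -3.1875 gives f = 0.4949, positive; keep [-3.1875, -3.125]
s = -3.15625 gives f = 0.2196, positive; keep [-3.15625, -3.125]
s = -3.140625 gives f = 0.086, positive; keep [-3.140625, -3.125]

-3.140625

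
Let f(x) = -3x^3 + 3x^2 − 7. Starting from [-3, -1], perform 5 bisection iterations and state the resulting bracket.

x = -2 gives f = 29, positive; keep [-2, -1]
x = -1.5 gives f = 9.875, positive; keep [-1.5, -1]
x = -1.25 gives f = 3.546875, positive; keep [-1.25, -1]
x = -1.125 gives f = 1.0684, positive; keep [-1.125, -1]
x = -1.0625 gives f = -0.0149, negative; keep [-1.125, -1.0625]

[-1.125, -1.0625]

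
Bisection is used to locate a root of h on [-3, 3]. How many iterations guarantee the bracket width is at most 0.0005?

Width after n steps is 6/2^n. Need 2^n ≥ 6/0.0005 = 12000.
2^13 = 8192 < 12000 ≤ 2^14 = 16384, so n = 14.

14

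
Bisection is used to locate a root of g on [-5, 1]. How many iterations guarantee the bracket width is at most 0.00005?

17

Width after n steps is 6/2^n. Need 2^n ≥ 6/0.00005 = 120000.
2^16 = 65536 < 120000 ≤ 2^17 = 131072, so n = 17.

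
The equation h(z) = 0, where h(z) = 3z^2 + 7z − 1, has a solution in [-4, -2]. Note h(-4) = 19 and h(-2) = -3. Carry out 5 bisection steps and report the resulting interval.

[-2.5, -2.4375]

m = -3, h(m) = 5 (+); new bracket [-3, -2]
m = -2.5, h(m) = 0.25 (+); new bracket [-2.5, -2]
m = -2.25, h(m) = -1.5625 (−); new bracket [-2.5, -2.25]
m = -2.375, h(m) = -0.7031 (−); new bracket [-2.5, -2.375]
m = -2.4375, h(m) = -0.2383 (−); new bracket [-2.5, -2.4375]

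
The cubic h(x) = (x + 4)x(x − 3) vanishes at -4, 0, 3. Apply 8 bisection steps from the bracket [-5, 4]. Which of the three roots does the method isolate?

-4

m = -0.5, h(m) = 6.125 (+); new bracket [-5, -0.5]
m = -2.75, h(m) = 19.765625 (+); new bracket [-5, -2.75]
m = -3.875, h(m) = 3.330078 (+); new bracket [-5, -3.875]
m = -4.4375, h(m) = -14.4392 (−); new bracket [-4.4375, -3.875]
m = -4.15625, h(m) = -4.6474 (−); new bracket [-4.15625, -3.875]
m = -4.015625, h(m) = -0.4402 (−); new bracket [-4.015625, -3.875]
m = -3.9453125, h(m) = 1.4985 (+); new bracket [-4.015625, -3.9453125]
m = -3.98046875, h(m) = 0.5427 (+); new bracket [-4.015625, -3.98046875]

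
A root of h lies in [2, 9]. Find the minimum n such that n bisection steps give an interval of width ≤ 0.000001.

23

Width after n steps is 7/2^n. Need 2^n ≥ 7/0.000001 = 7000000.
2^22 = 4194304 < 7000000 ≤ 2^23 = 8388608, so n = 23.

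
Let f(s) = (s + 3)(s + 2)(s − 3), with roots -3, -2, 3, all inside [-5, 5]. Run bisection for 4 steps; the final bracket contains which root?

midpoint 0: f = -18 < 0 → [0, 5]
midpoint 2.5: f = -12.375 < 0 → [2.5, 5]
midpoint 3.75: f = 29.109375 > 0 → [2.5, 3.75]
midpoint 3.125: f = 3.9238 > 0 → [2.5, 3.125]

3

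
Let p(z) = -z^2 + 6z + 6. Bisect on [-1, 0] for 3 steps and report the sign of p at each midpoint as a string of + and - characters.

m = -0.5, p(m) = 2.75 (+); new bracket [-1, -0.5]
m = -0.75, p(m) = 0.9375 (+); new bracket [-1, -0.75]
m = -0.875, p(m) = -0.015625 (−); new bracket [-0.875, -0.75]

++-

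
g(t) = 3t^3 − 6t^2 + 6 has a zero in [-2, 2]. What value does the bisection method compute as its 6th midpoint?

-0.8125

m = 0, g(m) = 6 (+); new bracket [-2, 0]
m = -1, g(m) = -3 (−); new bracket [-1, 0]
m = -0.5, g(m) = 4.125 (+); new bracket [-1, -0.5]
m = -0.75, g(m) = 1.3594 (+); new bracket [-1, -0.75]
m = -0.875, g(m) = -0.6035 (−); new bracket [-0.875, -0.75]
m = -0.8125, g(m) = 0.4299 (+); new bracket [-0.875, -0.8125]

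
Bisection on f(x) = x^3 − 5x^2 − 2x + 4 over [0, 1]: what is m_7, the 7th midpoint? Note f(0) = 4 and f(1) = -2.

0.7578125

x = 0.5 gives f = 1.875, positive; keep [0.5, 1]
x = 0.75 gives f = 0.109375, positive; keep [0.75, 1]
x = 0.875 gives f = -0.908203, negative; keep [0.75, 0.875]
x = 0.8125 gives f = -0.3894, negative; keep [0.75, 0.8125]
x = 0.78125 gives f = -0.1374, negative; keep [0.75, 0.78125]
x = 0.765625 gives f = -0.0134, negative; keep [0.75, 0.765625]
x = 0.7578125 gives f = 0.0482, positive; keep [0.7578125, 0.765625]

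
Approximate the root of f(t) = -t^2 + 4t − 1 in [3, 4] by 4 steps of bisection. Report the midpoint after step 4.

t = 3.5 gives f = 0.75, positive; keep [3.5, 4]
t = 3.75 gives f = -0.0625, negative; keep [3.5, 3.75]
t = 3.625 gives f = 0.359375, positive; keep [3.625, 3.75]
t = 3.6875 gives f = 0.1523, positive; keep [3.6875, 3.75]

3.6875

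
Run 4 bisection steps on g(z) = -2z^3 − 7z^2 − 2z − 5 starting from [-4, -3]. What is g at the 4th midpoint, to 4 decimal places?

0.3979

midpoint -3.5: g = 2 > 0 → [-3.5, -3]
midpoint -3.25: g = -3.78125 < 0 → [-3.5, -3.25]
midpoint -3.375: g = -1.097656 < 0 → [-3.5, -3.375]
midpoint -3.4375: g = 0.3979 > 0 → [-3.4375, -3.375]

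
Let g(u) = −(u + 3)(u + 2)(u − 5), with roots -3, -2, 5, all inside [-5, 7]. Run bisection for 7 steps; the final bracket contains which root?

5

m = 1, g(m) = 48 (+); new bracket [1, 7]
m = 4, g(m) = 42 (+); new bracket [4, 7]
m = 5.5, g(m) = -31.875 (−); new bracket [4, 5.5]
m = 4.75, g(m) = 13.0781 (+); new bracket [4.75, 5.5]
m = 5.125, g(m) = -7.2363 (−); new bracket [4.75, 5.125]
m = 4.9375, g(m) = 3.4417 (+); new bracket [4.9375, 5.125]
m = 5.03125, g(m) = -1.7647 (−); new bracket [4.9375, 5.03125]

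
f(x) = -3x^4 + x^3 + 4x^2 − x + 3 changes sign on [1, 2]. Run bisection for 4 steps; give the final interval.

[1.375, 1.4375]

f(1.5) = -1.3125 < 0, so the root lies in [1, 1.5]
f(1.25) = 2.628906 > 0, so the root lies in [1.25, 1.5]
f(1.375) = 1.063721 > 0, so the root lies in [1.375, 1.5]
f(1.4375) = -0.0115 < 0, so the root lies in [1.375, 1.4375]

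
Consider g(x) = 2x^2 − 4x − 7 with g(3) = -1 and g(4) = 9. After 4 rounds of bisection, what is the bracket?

[3.0625, 3.125]

m = 3.5, g(m) = 3.5 (+); new bracket [3, 3.5]
m = 3.25, g(m) = 1.125 (+); new bracket [3, 3.25]
m = 3.125, g(m) = 0.03125 (+); new bracket [3, 3.125]
m = 3.0625, g(m) = -0.4922 (−); new bracket [3.0625, 3.125]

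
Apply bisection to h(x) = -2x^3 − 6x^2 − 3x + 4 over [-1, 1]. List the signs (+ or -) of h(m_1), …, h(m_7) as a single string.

x = 0 gives h = 4, positive; keep [0, 1]
x = 0.5 gives h = 0.75, positive; keep [0.5, 1]
x = 0.75 gives h = -2.46875, negative; keep [0.5, 0.75]
x = 0.625 gives h = -0.707, negative; keep [0.5, 0.625]
x = 0.5625 gives h = 0.0581, positive; keep [0.5625, 0.625]
x = 0.59375 gives h = -0.3151, negative; keep [0.5625, 0.59375]
x = 0.578125 gives h = -0.1262, negative; keep [0.5625, 0.578125]

++--+--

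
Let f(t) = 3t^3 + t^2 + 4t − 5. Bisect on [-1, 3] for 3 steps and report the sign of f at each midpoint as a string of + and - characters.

+--

f(1) = 3 > 0, so the root lies in [-1, 1]
f(0) = -5 < 0, so the root lies in [0, 1]
f(0.5) = -2.375 < 0, so the root lies in [0.5, 1]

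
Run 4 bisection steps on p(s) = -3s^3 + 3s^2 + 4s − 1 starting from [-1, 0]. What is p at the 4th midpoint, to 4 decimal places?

p(-0.5) = -1.875 < 0, so the root lies in [-1, -0.5]
p(-0.75) = -1.046875 < 0, so the root lies in [-1, -0.75]
p(-0.875) = -0.193359 < 0, so the root lies in [-1, -0.875]
p(-0.9375) = 0.3586 > 0, so the root lies in [-0.9375, -0.875]

0.3586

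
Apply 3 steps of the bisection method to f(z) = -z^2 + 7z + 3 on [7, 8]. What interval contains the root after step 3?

m = 7.5, f(m) = -0.75 (−); new bracket [7, 7.5]
m = 7.25, f(m) = 1.1875 (+); new bracket [7.25, 7.5]
m = 7.375, f(m) = 0.234375 (+); new bracket [7.375, 7.5]

[7.375, 7.5]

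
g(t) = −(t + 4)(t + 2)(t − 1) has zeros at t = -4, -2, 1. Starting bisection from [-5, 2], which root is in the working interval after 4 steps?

1

m = -1.5, g(m) = 3.125 (+); new bracket [-1.5, 2]
m = 0.25, g(m) = 7.171875 (+); new bracket [0.25, 2]
m = 1.125, g(m) = -2.001953 (−); new bracket [0.25, 1.125]
m = 0.6875, g(m) = 3.9368 (+); new bracket [0.6875, 1.125]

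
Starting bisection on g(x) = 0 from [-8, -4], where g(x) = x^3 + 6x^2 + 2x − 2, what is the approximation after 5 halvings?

midpoint -6: g = -14 < 0 → [-6, -4]
midpoint -5: g = 13 > 0 → [-6, -5]
midpoint -5.5: g = 2.125 > 0 → [-6, -5.5]
midpoint -5.75: g = -5.2344 < 0 → [-5.75, -5.5]
midpoint -5.625: g = -1.3848 < 0 → [-5.625, -5.5]

-5.625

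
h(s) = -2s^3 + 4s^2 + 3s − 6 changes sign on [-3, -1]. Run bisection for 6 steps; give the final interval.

m = -2, h(m) = 20 (+); new bracket [-2, -1]
m = -1.5, h(m) = 5.25 (+); new bracket [-1.5, -1]
m = -1.25, h(m) = 0.40625 (+); new bracket [-1.25, -1]
m = -1.125, h(m) = -1.4648 (−); new bracket [-1.25, -1.125]
m = -1.1875, h(m) = -0.5728 (−); new bracket [-1.25, -1.1875]
m = -1.21875, h(m) = -0.0943 (−); new bracket [-1.25, -1.21875]

[-1.25, -1.21875]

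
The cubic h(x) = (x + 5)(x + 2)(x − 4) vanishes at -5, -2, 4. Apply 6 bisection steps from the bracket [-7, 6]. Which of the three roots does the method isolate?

h(-0.5) = -30.375 < 0, so the root lies in [-0.5, 6]
h(2.75) = -46.015625 < 0, so the root lies in [2.75, 6]
h(4.375) = 22.412109 > 0, so the root lies in [2.75, 4.375]
h(3.5625) = -20.8376 < 0, so the root lies in [3.5625, 4.375]
h(3.96875) = -1.6729 < 0, so the root lies in [3.96875, 4.375]
h(4.171875) = 9.7294 > 0, so the root lies in [3.96875, 4.171875]

4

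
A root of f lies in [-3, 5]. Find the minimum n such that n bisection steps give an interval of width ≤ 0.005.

Width after n steps is 8/2^n. Need 2^n ≥ 8/0.005 = 1600.
2^10 = 1024 < 1600 ≤ 2^11 = 2048, so n = 11.

11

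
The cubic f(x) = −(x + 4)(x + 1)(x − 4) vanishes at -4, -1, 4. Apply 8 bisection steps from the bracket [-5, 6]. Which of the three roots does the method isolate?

4

midpoint 0.5: f = 23.625 > 0 → [0.5, 6]
midpoint 3.25: f = 23.109375 > 0 → [3.25, 6]
midpoint 4.625: f = -30.322266 < 0 → [3.25, 4.625]
midpoint 3.9375: f = 2.4495 > 0 → [3.9375, 4.625]
midpoint 4.28125: f = -12.3006 < 0 → [3.9375, 4.28125]
midpoint 4.109375: f = -4.5318 < 0 → [3.9375, 4.109375]
midpoint 4.0234375: f = -0.9447 < 0 → [3.9375, 4.0234375]
midpoint 3.98046875: f = 0.7763 > 0 → [3.98046875, 4.0234375]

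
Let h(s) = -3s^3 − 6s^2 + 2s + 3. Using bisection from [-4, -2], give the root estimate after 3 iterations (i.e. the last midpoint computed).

s = -3 gives h = 24, positive; keep [-3, -2]
s = -2.5 gives h = 7.375, positive; keep [-2.5, -2]
s = -2.25 gives h = 2.296875, positive; keep [-2.25, -2]

-2.25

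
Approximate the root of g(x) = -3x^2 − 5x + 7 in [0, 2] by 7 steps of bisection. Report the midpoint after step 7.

m = 1, g(m) = -1 (−); new bracket [0, 1]
m = 0.5, g(m) = 3.75 (+); new bracket [0.5, 1]
m = 0.75, g(m) = 1.5625 (+); new bracket [0.75, 1]
m = 0.875, g(m) = 0.3281 (+); new bracket [0.875, 1]
m = 0.9375, g(m) = -0.3242 (−); new bracket [0.875, 0.9375]
m = 0.90625, g(m) = 0.0049 (+); new bracket [0.90625, 0.9375]
m = 0.921875, g(m) = -0.1589 (−); new bracket [0.90625, 0.921875]

0.921875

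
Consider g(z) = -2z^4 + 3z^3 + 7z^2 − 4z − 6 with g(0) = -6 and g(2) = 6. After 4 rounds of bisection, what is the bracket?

midpoint 1: g = -2 < 0 → [1, 2]
midpoint 1.5: g = 3.75 > 0 → [1, 1.5]
midpoint 1.25: g = 0.914062 > 0 → [1, 1.25]
midpoint 1.125: g = -0.5728 < 0 → [1.125, 1.25]

[1.125, 1.25]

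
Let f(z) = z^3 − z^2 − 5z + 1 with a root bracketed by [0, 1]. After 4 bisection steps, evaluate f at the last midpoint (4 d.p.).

f(0.5) = -1.625 < 0, so the root lies in [0, 0.5]
f(0.25) = -0.296875 < 0, so the root lies in [0, 0.25]
f(0.125) = 0.361328 > 0, so the root lies in [0.125, 0.25]
f(0.1875) = 0.0339 > 0, so the root lies in [0.1875, 0.25]

0.0339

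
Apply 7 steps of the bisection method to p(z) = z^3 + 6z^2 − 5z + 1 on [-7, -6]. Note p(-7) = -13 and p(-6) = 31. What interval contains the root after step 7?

m = -6.5, p(m) = 12.375 (+); new bracket [-7, -6.5]
m = -6.75, p(m) = 0.578125 (+); new bracket [-7, -6.75]
m = -6.875, p(m) = -5.982422 (−); new bracket [-6.875, -6.75]
m = -6.8125, p(m) = -2.6458 (−); new bracket [-6.8125, -6.75]
m = -6.78125, p(m) = -1.0198 (−); new bracket [-6.78125, -6.75]
m = -6.765625, p(m) = -0.2174 (−); new bracket [-6.765625, -6.75]
m = -6.7578125, p(m) = 0.1813 (+); new bracket [-6.765625, -6.7578125]

[-6.765625, -6.7578125]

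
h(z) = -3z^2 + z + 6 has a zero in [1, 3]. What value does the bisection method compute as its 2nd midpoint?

1.5

midpoint 2: h = -4 < 0 → [1, 2]
midpoint 1.5: h = 0.75 > 0 → [1.5, 2]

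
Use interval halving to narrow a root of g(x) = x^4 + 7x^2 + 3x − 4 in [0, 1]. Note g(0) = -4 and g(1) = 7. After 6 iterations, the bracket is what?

midpoint 0.5: g = -0.6875 < 0 → [0.5, 1]
midpoint 0.75: g = 2.503906 > 0 → [0.5, 0.75]
midpoint 0.625: g = 0.761963 > 0 → [0.5, 0.625]
midpoint 0.5625: g = 0.0025 > 0 → [0.5, 0.5625]
midpoint 0.53125: g = -0.351 < 0 → [0.53125, 0.5625]
midpoint 0.546875: g = -0.1764 < 0 → [0.546875, 0.5625]

[0.546875, 0.5625]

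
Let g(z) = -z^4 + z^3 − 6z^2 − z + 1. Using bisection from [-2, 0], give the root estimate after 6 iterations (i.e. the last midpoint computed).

-0.46875

g(-1) = -6 < 0, so the root lies in [-1, 0]
g(-0.5) = -0.1875 < 0, so the root lies in [-0.5, 0]
g(-0.25) = 0.855469 > 0, so the root lies in [-0.5, -0.25]
g(-0.375) = 0.4587 > 0, so the root lies in [-0.5, -0.375]
g(-0.4375) = 0.1687 > 0, so the root lies in [-0.5, -0.4375]
g(-0.46875) = -0.0009 < 0, so the root lies in [-0.46875, -0.4375]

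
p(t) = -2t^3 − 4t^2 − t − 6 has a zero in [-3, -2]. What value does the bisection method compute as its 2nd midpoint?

-2.25

p(-2.5) = 2.75 > 0, so the root lies in [-2.5, -2]
p(-2.25) = -1.21875 < 0, so the root lies in [-2.5, -2.25]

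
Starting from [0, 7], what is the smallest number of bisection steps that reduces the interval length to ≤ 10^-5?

20

Width after n steps is 7/2^n. Need 2^n ≥ 7/10^-5 = 700000.
2^19 = 524288 < 700000 ≤ 2^20 = 1048576, so n = 20.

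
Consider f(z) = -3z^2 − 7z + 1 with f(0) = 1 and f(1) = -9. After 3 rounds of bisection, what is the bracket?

[0.125, 0.25]

z = 0.5 gives f = -3.25, negative; keep [0, 0.5]
z = 0.25 gives f = -0.9375, negative; keep [0, 0.25]
z = 0.125 gives f = 0.078125, positive; keep [0.125, 0.25]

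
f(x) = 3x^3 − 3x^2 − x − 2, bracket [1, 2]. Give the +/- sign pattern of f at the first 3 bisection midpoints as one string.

-++

m = 1.5, f(m) = -0.125 (−); new bracket [1.5, 2]
m = 1.75, f(m) = 3.140625 (+); new bracket [1.5, 1.75]
m = 1.625, f(m) = 1.326172 (+); new bracket [1.5, 1.625]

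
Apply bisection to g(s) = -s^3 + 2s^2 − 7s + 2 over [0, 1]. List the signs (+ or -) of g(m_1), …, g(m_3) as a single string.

-+-

s = 0.5 gives g = -1.125, negative; keep [0, 0.5]
s = 0.25 gives g = 0.359375, positive; keep [0.25, 0.5]
s = 0.375 gives g = -0.396484, negative; keep [0.25, 0.375]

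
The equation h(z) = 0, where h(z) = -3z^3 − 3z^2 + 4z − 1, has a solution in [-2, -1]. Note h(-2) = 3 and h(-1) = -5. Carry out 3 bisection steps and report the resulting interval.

m = -1.5, h(m) = -3.625 (−); new bracket [-2, -1.5]
m = -1.75, h(m) = -1.109375 (−); new bracket [-2, -1.75]
m = -1.875, h(m) = 0.728516 (+); new bracket [-1.875, -1.75]

[-1.875, -1.75]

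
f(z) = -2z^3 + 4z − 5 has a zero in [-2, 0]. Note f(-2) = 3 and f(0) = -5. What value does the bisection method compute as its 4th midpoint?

z = -1 gives f = -7, negative; keep [-2, -1]
z = -1.5 gives f = -4.25, negative; keep [-2, -1.5]
z = -1.75 gives f = -1.28125, negative; keep [-2, -1.75]
z = -1.875 gives f = 0.6836, positive; keep [-1.875, -1.75]

-1.875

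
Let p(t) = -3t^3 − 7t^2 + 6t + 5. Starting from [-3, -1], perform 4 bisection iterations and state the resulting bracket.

t = -2 gives p = -11, negative; keep [-3, -2]
t = -2.5 gives p = -6.875, negative; keep [-3, -2.5]
t = -2.75 gives p = -2.046875, negative; keep [-3, -2.75]
t = -2.875 gives p = 1.1816, positive; keep [-2.875, -2.75]

[-2.875, -2.75]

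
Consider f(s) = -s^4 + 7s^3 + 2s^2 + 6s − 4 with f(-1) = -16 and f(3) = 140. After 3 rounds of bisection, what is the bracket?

[0, 0.5]

midpoint 1: f = 10 > 0 → [-1, 1]
midpoint 0: f = -4 < 0 → [0, 1]
midpoint 0.5: f = 0.3125 > 0 → [0, 0.5]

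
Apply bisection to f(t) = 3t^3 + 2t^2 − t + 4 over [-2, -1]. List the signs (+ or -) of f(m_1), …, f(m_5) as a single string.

t = -1.5 gives f = -0.125, negative; keep [-1.5, -1]
t = -1.25 gives f = 2.515625, positive; keep [-1.5, -1.25]
t = -1.375 gives f = 1.357422, positive; keep [-1.5, -1.375]
t = -1.4375 gives f = 0.6589, positive; keep [-1.5, -1.4375]
t = -1.46875 gives f = 0.2779, positive; keep [-1.5, -1.46875]

-++++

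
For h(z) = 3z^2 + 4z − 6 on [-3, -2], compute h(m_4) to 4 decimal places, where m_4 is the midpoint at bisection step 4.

h(-2.5) = 2.75 > 0, so the root lies in [-2.5, -2]
h(-2.25) = 0.1875 > 0, so the root lies in [-2.25, -2]
h(-2.125) = -0.953125 < 0, so the root lies in [-2.25, -2.125]
h(-2.1875) = -0.3945 < 0, so the root lies in [-2.25, -2.1875]

-0.3945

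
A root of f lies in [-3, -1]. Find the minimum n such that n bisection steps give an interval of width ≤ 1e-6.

Width after n steps is 2/2^n. Need 2^n ≥ 2/1e-6 = 2000000.
2^20 = 1048576 < 2000000 ≤ 2^21 = 2097152, so n = 21.

21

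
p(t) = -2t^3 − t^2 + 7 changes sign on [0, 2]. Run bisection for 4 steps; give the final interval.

[1.25, 1.375]

midpoint 1: p = 4 > 0 → [1, 2]
midpoint 1.5: p = -2 < 0 → [1, 1.5]
midpoint 1.25: p = 1.53125 > 0 → [1.25, 1.5]
midpoint 1.375: p = -0.0898 < 0 → [1.25, 1.375]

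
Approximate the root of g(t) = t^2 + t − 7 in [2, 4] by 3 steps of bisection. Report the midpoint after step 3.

m = 3, g(m) = 5 (+); new bracket [2, 3]
m = 2.5, g(m) = 1.75 (+); new bracket [2, 2.5]
m = 2.25, g(m) = 0.3125 (+); new bracket [2, 2.25]

2.25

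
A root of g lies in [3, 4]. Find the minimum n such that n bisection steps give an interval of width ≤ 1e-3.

Width after n steps is 1/2^n. Need 2^n ≥ 1/1e-3 = 1000.
2^9 = 512 < 1000 ≤ 2^10 = 1024, so n = 10.

10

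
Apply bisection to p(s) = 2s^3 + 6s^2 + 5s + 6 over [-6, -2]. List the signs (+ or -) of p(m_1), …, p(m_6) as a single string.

---+++

s = -4 gives p = -46, negative; keep [-4, -2]
s = -3 gives p = -9, negative; keep [-3, -2]
s = -2.5 gives p = -0.25, negative; keep [-2.5, -2]
s = -2.25 gives p = 2.3438, positive; keep [-2.5, -2.25]
s = -2.375 gives p = 1.1758, positive; keep [-2.5, -2.375]
s = -2.4375 gives p = 0.4966, positive; keep [-2.5, -2.4375]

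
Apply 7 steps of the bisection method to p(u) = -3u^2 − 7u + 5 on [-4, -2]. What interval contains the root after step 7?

[-2.921875, -2.90625]

m = -3, p(m) = -1 (−); new bracket [-3, -2]
m = -2.5, p(m) = 3.75 (+); new bracket [-3, -2.5]
m = -2.75, p(m) = 1.5625 (+); new bracket [-3, -2.75]
m = -2.875, p(m) = 0.3281 (+); new bracket [-3, -2.875]
m = -2.9375, p(m) = -0.3242 (−); new bracket [-2.9375, -2.875]
m = -2.90625, p(m) = 0.0049 (+); new bracket [-2.9375, -2.90625]
m = -2.921875, p(m) = -0.1589 (−); new bracket [-2.921875, -2.90625]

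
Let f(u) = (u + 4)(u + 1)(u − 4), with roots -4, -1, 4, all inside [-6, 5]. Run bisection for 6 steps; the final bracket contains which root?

m = -0.5, f(m) = -7.875 (−); new bracket [-0.5, 5]
m = 2.25, f(m) = -35.546875 (−); new bracket [2.25, 5]
m = 3.625, f(m) = -13.224609 (−); new bracket [3.625, 5]
m = 4.3125, f(m) = 13.8 (+); new bracket [3.625, 4.3125]
m = 3.96875, f(m) = -1.2373 (−); new bracket [3.96875, 4.3125]
m = 4.140625, f(m) = 5.8849 (+); new bracket [3.96875, 4.140625]

4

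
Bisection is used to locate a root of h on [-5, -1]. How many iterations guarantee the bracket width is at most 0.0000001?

26

Width after n steps is 4/2^n. Need 2^n ≥ 4/0.0000001 = 40000000.
2^25 = 33554432 < 40000000 ≤ 2^26 = 67108864, so n = 26.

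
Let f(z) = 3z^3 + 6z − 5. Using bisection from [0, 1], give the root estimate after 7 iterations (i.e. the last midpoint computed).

m = 0.5, f(m) = -1.625 (−); new bracket [0.5, 1]
m = 0.75, f(m) = 0.765625 (+); new bracket [0.5, 0.75]
m = 0.625, f(m) = -0.517578 (−); new bracket [0.625, 0.75]
m = 0.6875, f(m) = 0.0999 (+); new bracket [0.625, 0.6875]
m = 0.65625, f(m) = -0.2146 (−); new bracket [0.65625, 0.6875]
m = 0.671875, f(m) = -0.0589 (−); new bracket [0.671875, 0.6875]
m = 0.6796875, f(m) = 0.0201 (+); new bracket [0.671875, 0.6796875]

0.6796875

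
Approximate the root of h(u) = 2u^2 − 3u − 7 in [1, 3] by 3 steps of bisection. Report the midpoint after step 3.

2.75

u = 2 gives h = -5, negative; keep [2, 3]
u = 2.5 gives h = -2, negative; keep [2.5, 3]
u = 2.75 gives h = -0.125, negative; keep [2.75, 3]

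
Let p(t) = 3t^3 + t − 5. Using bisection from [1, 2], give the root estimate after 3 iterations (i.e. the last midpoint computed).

1.125

midpoint 1.5: p = 6.625 > 0 → [1, 1.5]
midpoint 1.25: p = 2.109375 > 0 → [1, 1.25]
midpoint 1.125: p = 0.396484 > 0 → [1, 1.125]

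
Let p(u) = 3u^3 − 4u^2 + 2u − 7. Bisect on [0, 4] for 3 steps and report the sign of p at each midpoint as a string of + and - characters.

+--

p(2) = 5 > 0, so the root lies in [0, 2]
p(1) = -6 < 0, so the root lies in [1, 2]
p(1.5) = -2.875 < 0, so the root lies in [1.5, 2]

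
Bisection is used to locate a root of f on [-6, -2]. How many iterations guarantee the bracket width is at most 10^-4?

16

Width after n steps is 4/2^n. Need 2^n ≥ 4/10^-4 = 40000.
2^15 = 32768 < 40000 ≤ 2^16 = 65536, so n = 16.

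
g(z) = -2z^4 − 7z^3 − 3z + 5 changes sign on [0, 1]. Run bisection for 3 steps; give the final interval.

[0.625, 0.75]

z = 0.5 gives g = 2.5, positive; keep [0.5, 1]
z = 0.75 gives g = -0.835938, negative; keep [0.5, 0.75]
z = 0.625 gives g = 1.11084, positive; keep [0.625, 0.75]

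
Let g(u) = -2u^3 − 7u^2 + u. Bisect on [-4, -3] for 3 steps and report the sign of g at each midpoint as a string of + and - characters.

-+-

m = -3.5, g(m) = -3.5 (−); new bracket [-4, -3.5]
m = -3.75, g(m) = 3.28125 (+); new bracket [-3.75, -3.5]
m = -3.625, g(m) = -0.339844 (−); new bracket [-3.75, -3.625]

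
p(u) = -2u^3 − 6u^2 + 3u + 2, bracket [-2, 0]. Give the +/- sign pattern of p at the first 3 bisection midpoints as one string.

--+

midpoint -1: p = -5 < 0 → [-1, 0]
midpoint -0.5: p = -0.75 < 0 → [-0.5, 0]
midpoint -0.25: p = 0.90625 > 0 → [-0.5, -0.25]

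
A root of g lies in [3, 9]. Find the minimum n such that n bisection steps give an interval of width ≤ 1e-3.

Width after n steps is 6/2^n. Need 2^n ≥ 6/1e-3 = 6000.
2^12 = 4096 < 6000 ≤ 2^13 = 8192, so n = 13.

13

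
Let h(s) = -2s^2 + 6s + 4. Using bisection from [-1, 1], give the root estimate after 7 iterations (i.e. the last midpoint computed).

midpoint 0: h = 4 > 0 → [-1, 0]
midpoint -0.5: h = 0.5 > 0 → [-1, -0.5]
midpoint -0.75: h = -1.625 < 0 → [-0.75, -0.5]
midpoint -0.625: h = -0.5312 < 0 → [-0.625, -0.5]
midpoint -0.5625: h = -0.0078 < 0 → [-0.5625, -0.5]
midpoint -0.53125: h = 0.248 > 0 → [-0.5625, -0.53125]
midpoint -0.546875: h = 0.1206 > 0 → [-0.5625, -0.546875]

-0.546875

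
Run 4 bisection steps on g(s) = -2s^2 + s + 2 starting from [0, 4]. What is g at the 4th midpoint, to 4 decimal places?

m = 2, g(m) = -4 (−); new bracket [0, 2]
m = 1, g(m) = 1 (+); new bracket [1, 2]
m = 1.5, g(m) = -1 (−); new bracket [1, 1.5]
m = 1.25, g(m) = 0.125 (+); new bracket [1.25, 1.5]

0.1250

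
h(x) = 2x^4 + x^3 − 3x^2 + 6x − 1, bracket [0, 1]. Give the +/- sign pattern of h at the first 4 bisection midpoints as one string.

++-+

x = 0.5 gives h = 1.5, positive; keep [0, 0.5]
x = 0.25 gives h = 0.335938, positive; keep [0, 0.25]
x = 0.125 gives h = -0.294434, negative; keep [0.125, 0.25]
x = 0.1875 gives h = 0.0286, positive; keep [0.125, 0.1875]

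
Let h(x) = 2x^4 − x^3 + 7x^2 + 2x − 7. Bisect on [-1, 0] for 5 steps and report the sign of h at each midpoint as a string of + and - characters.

----+

m = -0.5, h(m) = -6 (−); new bracket [-1, -0.5]
m = -0.75, h(m) = -3.507812 (−); new bracket [-1, -0.75]
m = -0.875, h(m) = -1.54834 (−); new bracket [-1, -0.875]
m = -0.9375, h(m) = -0.3537 (−); new bracket [-1, -0.9375]
m = -0.96875, h(m) = 0.3025 (+); new bracket [-0.96875, -0.9375]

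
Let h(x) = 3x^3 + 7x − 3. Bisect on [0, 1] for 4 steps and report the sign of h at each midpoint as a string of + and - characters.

+--+

h(0.5) = 0.875 > 0, so the root lies in [0, 0.5]
h(0.25) = -1.203125 < 0, so the root lies in [0.25, 0.5]
h(0.375) = -0.216797 < 0, so the root lies in [0.375, 0.5]
h(0.4375) = 0.3137 > 0, so the root lies in [0.375, 0.4375]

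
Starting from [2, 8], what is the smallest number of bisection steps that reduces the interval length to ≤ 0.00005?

17

Width after n steps is 6/2^n. Need 2^n ≥ 6/0.00005 = 120000.
2^16 = 65536 < 120000 ≤ 2^17 = 131072, so n = 17.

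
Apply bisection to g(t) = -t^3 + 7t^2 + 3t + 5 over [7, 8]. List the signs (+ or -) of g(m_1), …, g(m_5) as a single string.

m = 7.5, g(m) = -0.625 (−); new bracket [7, 7.5]
m = 7.25, g(m) = 13.609375 (+); new bracket [7.25, 7.5]
m = 7.375, g(m) = 6.728516 (+); new bracket [7.375, 7.5]
m = 7.4375, g(m) = 3.1116 (+); new bracket [7.4375, 7.5]
m = 7.46875, g(m) = 1.2583 (+); new bracket [7.46875, 7.5]

-++++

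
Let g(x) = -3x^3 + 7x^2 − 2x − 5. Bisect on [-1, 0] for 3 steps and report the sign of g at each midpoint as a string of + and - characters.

x = -0.5 gives g = -1.875, negative; keep [-1, -0.5]
x = -0.75 gives g = 1.703125, positive; keep [-0.75, -0.5]
x = -0.625 gives g = -0.283203, negative; keep [-0.75, -0.625]

-+-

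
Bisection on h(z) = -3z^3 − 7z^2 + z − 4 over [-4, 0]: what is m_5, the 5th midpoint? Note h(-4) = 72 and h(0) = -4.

m = -2, h(m) = -10 (−); new bracket [-4, -2]
m = -3, h(m) = 11 (+); new bracket [-3, -2]
m = -2.5, h(m) = -3.375 (−); new bracket [-3, -2.5]
m = -2.75, h(m) = 2.7031 (+); new bracket [-2.75, -2.5]
m = -2.625, h(m) = -0.5957 (−); new bracket [-2.75, -2.625]

-2.625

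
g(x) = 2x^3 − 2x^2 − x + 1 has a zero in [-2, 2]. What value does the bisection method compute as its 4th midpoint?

-0.75

x = 0 gives g = 1, positive; keep [-2, 0]
x = -1 gives g = -2, negative; keep [-1, 0]
x = -0.5 gives g = 0.75, positive; keep [-1, -0.5]
x = -0.75 gives g = -0.2188, negative; keep [-0.75, -0.5]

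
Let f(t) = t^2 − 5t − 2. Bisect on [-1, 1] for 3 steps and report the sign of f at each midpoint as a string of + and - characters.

t = 0 gives f = -2, negative; keep [-1, 0]
t = -0.5 gives f = 0.75, positive; keep [-0.5, 0]
t = -0.25 gives f = -0.6875, negative; keep [-0.5, -0.25]

-+-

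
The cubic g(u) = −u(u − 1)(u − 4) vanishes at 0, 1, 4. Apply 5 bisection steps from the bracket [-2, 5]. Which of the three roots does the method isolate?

midpoint 1.5: g = 1.875 > 0 → [1.5, 5]
midpoint 3.25: g = 5.484375 > 0 → [3.25, 5]
midpoint 4.125: g = -1.611328 < 0 → [3.25, 4.125]
midpoint 3.6875: g = 3.0969 > 0 → [3.6875, 4.125]
midpoint 3.90625: g = 1.0643 > 0 → [3.90625, 4.125]

4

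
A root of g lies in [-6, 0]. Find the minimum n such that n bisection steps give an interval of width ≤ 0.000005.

21

Width after n steps is 6/2^n. Need 2^n ≥ 6/0.000005 = 1200000.
2^20 = 1048576 < 1200000 ≤ 2^21 = 2097152, so n = 21.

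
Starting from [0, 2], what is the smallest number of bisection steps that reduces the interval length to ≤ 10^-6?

Width after n steps is 2/2^n. Need 2^n ≥ 2/10^-6 = 2000000.
2^20 = 1048576 < 2000000 ≤ 2^21 = 2097152, so n = 21.

21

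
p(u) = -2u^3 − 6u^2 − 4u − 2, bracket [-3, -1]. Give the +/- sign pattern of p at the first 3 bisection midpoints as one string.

m = -2, p(m) = -2 (−); new bracket [-3, -2]
m = -2.5, p(m) = 1.75 (+); new bracket [-2.5, -2]
m = -2.25, p(m) = -0.59375 (−); new bracket [-2.5, -2.25]

-+-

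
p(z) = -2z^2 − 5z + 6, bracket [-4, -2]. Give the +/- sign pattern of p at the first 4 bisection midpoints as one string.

m = -3, p(m) = 3 (+); new bracket [-4, -3]
m = -3.5, p(m) = -1 (−); new bracket [-3.5, -3]
m = -3.25, p(m) = 1.125 (+); new bracket [-3.5, -3.25]
m = -3.375, p(m) = 0.0938 (+); new bracket [-3.5, -3.375]

+-++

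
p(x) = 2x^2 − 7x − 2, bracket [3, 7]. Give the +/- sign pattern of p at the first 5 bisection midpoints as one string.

x = 5 gives p = 13, positive; keep [3, 5]
x = 4 gives p = 2, positive; keep [3, 4]
x = 3.5 gives p = -2, negative; keep [3.5, 4]
x = 3.75 gives p = -0.125, negative; keep [3.75, 4]
x = 3.875 gives p = 0.9062, positive; keep [3.75, 3.875]

++--+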